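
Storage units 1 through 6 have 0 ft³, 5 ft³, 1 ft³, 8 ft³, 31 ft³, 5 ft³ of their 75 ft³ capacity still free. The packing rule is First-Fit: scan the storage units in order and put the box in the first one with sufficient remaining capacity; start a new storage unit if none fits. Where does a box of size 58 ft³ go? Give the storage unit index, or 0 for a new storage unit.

0

No storage unit has ≥ 58 ft³ free, so a new storage unit is opened.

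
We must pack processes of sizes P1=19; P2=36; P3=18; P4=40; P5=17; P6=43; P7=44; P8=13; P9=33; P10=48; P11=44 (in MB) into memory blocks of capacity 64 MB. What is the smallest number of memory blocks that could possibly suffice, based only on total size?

6

Total size = 19 + 36 + 18 + 40 + 17 + 43 + 44 + 13 + 33 + 48 + 44 = 355 MB.
⌈355 / 64⌉ = 6.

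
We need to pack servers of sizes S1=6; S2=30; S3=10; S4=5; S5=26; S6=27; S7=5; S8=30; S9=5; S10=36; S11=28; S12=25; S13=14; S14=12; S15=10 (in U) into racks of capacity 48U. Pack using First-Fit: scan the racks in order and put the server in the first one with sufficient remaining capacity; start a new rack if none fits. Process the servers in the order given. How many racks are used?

7

S1 (6U) → rack 1 (remaining 42U)
S2 (30U) → rack 1 (remaining 12U)
S3 (10U) → rack 1 (remaining 2U)
S4 (5U) → rack 2 (remaining 43U)
S5 (26U) → rack 2 (remaining 17U)
S6 (27U) → rack 3 (remaining 21U)
S7 (5U) → rack 2 (remaining 12U)
S8 (30U) → rack 4 (remaining 18U)
S9 (5U) → rack 2 (remaining 7U)
S10 (36U) → rack 5 (remaining 12U)
S11 (28U) → rack 6 (remaining 20U)
S12 (25U) → rack 7 (remaining 23U)
S13 (14U) → rack 3 (remaining 7U)
S14 (12U) → rack 4 (remaining 6U)
S15 (10U) → rack 5 (remaining 2U)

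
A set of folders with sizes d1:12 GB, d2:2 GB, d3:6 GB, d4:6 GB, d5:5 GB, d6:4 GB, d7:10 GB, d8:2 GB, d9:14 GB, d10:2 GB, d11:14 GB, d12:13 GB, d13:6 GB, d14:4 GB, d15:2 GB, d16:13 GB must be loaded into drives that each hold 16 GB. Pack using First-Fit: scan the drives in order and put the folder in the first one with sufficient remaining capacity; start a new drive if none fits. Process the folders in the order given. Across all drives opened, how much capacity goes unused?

13

d1 (12 GB) → drive 1 (remaining 4 GB)
d2 (2 GB) → drive 1 (remaining 2 GB)
d3 (6 GB) → drive 2 (remaining 10 GB)
d4 (6 GB) → drive 2 (remaining 4 GB)
d5 (5 GB) → drive 3 (remaining 11 GB)
d6 (4 GB) → drive 2 (remaining 0 GB)
d7 (10 GB) → drive 3 (remaining 1 GB)
d8 (2 GB) → drive 1 (remaining 0 GB)
d9 (14 GB) → drive 4 (remaining 2 GB)
d10 (2 GB) → drive 4 (remaining 0 GB)
d11 (14 GB) → drive 5 (remaining 2 GB)
d12 (13 GB) → drive 6 (remaining 3 GB)
d13 (6 GB) → drive 7 (remaining 10 GB)
d14 (4 GB) → drive 7 (remaining 6 GB)
d15 (2 GB) → drive 5 (remaining 0 GB)
d16 (13 GB) → drive 8 (remaining 3 GB)
8 drives × 16 GB = 128 GB; used 115 GB; unused 13 GB.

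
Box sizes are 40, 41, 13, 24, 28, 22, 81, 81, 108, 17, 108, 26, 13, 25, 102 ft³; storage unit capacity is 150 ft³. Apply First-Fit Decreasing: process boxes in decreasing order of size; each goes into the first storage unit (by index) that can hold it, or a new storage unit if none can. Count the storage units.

Sorted descending: 108, 108, 102, 81, 81, 41, 40, 28, 26, 25, 24, 22, 17, 13, 13.
Put 108 ft³ in storage unit 1; 42 ft³ remain.
Put 108 ft³ in storage unit 2; 42 ft³ remain.
Put 102 ft³ in storage unit 3; 48 ft³ remain.
Put 81 ft³ in storage unit 4; 69 ft³ remain.
Put 81 ft³ in storage unit 5; 69 ft³ remain.
Put 41 ft³ in storage unit 1; 1 ft³ remain.
Put 40 ft³ in storage unit 2; 2 ft³ remain.
Put 28 ft³ in storage unit 3; 20 ft³ remain.
Put 26 ft³ in storage unit 4; 43 ft³ remain.
Put 25 ft³ in storage unit 4; 18 ft³ remain.
Put 24 ft³ in storage unit 5; 45 ft³ remain.
Put 22 ft³ in storage unit 5; 23 ft³ remain.
Put 17 ft³ in storage unit 3; 3 ft³ remain.
Put 13 ft³ in storage unit 4; 5 ft³ remain.
Put 13 ft³ in storage unit 5; 10 ft³ remain.

5 storage units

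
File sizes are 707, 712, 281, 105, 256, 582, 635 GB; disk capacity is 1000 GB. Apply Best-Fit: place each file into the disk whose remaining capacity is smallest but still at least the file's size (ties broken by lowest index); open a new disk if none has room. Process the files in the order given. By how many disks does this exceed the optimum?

0

Best-Fit: [707,105] [712,281] [256,582] [635] → 4 disks.
Total size 3278 GB; any packing needs at least ⌈3278/1000⌉ = 4 disks.
So 4 is already optimal.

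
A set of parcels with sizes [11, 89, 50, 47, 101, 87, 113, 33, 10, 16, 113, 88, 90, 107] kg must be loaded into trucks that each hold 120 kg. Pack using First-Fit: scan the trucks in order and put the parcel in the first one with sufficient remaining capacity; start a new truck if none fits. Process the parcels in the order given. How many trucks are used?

truck 1: place 11 kg, 109 kg left
truck 1: place 89 kg, 20 kg left
truck 2: place 50 kg, 70 kg left
truck 2: place 47 kg, 23 kg left
truck 3: place 101 kg, 19 kg left
truck 4: place 87 kg, 33 kg left
truck 5: place 113 kg, 7 kg left
truck 4: place 33 kg, 0 kg left
truck 1: place 10 kg, 10 kg left
truck 2: place 16 kg, 7 kg left
truck 6: place 113 kg, 7 kg left
truck 7: place 88 kg, 32 kg left
truck 8: place 90 kg, 30 kg left
truck 9: place 107 kg, 13 kg left

9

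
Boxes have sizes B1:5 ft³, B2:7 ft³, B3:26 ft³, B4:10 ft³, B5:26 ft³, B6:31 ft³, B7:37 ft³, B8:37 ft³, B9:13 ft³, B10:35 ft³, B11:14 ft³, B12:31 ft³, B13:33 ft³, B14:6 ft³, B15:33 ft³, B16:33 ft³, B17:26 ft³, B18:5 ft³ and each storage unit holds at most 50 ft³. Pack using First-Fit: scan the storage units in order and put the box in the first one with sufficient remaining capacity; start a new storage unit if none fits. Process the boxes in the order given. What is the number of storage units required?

11

Put B1 (5 ft³) in storage unit 1; 45 ft³ remain.
Put B2 (7 ft³) in storage unit 1; 38 ft³ remain.
Put B3 (26 ft³) in storage unit 1; 12 ft³ remain.
Put B4 (10 ft³) in storage unit 1; 2 ft³ remain.
Put B5 (26 ft³) in storage unit 2; 24 ft³ remain.
Put B6 (31 ft³) in storage unit 3; 19 ft³ remain.
Put B7 (37 ft³) in storage unit 4; 13 ft³ remain.
Put B8 (37 ft³) in storage unit 5; 13 ft³ remain.
Put B9 (13 ft³) in storage unit 2; 11 ft³ remain.
Put B10 (35 ft³) in storage unit 6; 15 ft³ remain.
Put B11 (14 ft³) in storage unit 3; 5 ft³ remain.
Put B12 (31 ft³) in storage unit 7; 19 ft³ remain.
Put B13 (33 ft³) in storage unit 8; 17 ft³ remain.
Put B14 (6 ft³) in storage unit 2; 5 ft³ remain.
Put B15 (33 ft³) in storage unit 9; 17 ft³ remain.
Put B16 (33 ft³) in storage unit 10; 17 ft³ remain.
Put B17 (26 ft³) in storage unit 11; 24 ft³ remain.
Put B18 (5 ft³) in storage unit 2; 0 ft³ remain.
Final storage units: [5,7,26,10] [26,13,6,5] [31,14] [37] [37] [35] [31] [33] [33] [33] [26].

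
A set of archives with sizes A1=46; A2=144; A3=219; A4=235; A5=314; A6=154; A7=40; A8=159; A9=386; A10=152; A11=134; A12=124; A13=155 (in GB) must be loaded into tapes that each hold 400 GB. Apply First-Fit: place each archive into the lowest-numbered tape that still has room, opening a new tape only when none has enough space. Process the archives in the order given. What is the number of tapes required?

7

tape 1: place A1 (46 GB), 354 GB left
tape 1: place A2 (144 GB), 210 GB left
tape 2: place A3 (219 GB), 181 GB left
tape 3: place A4 (235 GB), 165 GB left
tape 4: place A5 (314 GB), 86 GB left
tape 1: place A6 (154 GB), 56 GB left
tape 1: place A7 (40 GB), 16 GB left
tape 2: place A8 (159 GB), 22 GB left
tape 5: place A9 (386 GB), 14 GB left
tape 3: place A10 (152 GB), 13 GB left
tape 6: place A11 (134 GB), 266 GB left
tape 6: place A12 (124 GB), 142 GB left
tape 7: place A13 (155 GB), 245 GB left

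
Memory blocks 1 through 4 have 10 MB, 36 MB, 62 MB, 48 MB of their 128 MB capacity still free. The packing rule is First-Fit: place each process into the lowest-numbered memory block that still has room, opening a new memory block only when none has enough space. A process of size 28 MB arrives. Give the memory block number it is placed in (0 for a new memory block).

Memory blocks with room: memory block 2 (36 MB), memory block 3 (62 MB), memory block 4 (48 MB).
The first with room is memory block 2.

2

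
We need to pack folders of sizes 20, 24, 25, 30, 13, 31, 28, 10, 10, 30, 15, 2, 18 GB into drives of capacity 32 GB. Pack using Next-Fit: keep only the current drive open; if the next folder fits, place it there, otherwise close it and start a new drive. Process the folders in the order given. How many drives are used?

Put 20 GB in drive 1; 12 GB remain.
Put 24 GB in drive 2; 8 GB remain.
Put 25 GB in drive 3; 7 GB remain.
Put 30 GB in drive 4; 2 GB remain.
Put 13 GB in drive 5; 19 GB remain.
Put 31 GB in drive 6; 1 GB remain.
Put 28 GB in drive 7; 4 GB remain.
Put 10 GB in drive 8; 22 GB remain.
Put 10 GB in drive 8; 12 GB remain.
Put 30 GB in drive 9; 2 GB remain.
Put 15 GB in drive 10; 17 GB remain.
Put 2 GB in drive 10; 15 GB remain.
Put 18 GB in drive 11; 14 GB remain.

11 drives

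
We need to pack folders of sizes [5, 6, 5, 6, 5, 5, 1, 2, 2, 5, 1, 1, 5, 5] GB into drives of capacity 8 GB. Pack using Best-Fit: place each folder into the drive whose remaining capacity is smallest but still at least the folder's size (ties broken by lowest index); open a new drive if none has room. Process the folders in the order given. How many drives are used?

5 GB → drive 1 (remaining 3 GB)
6 GB → drive 2 (remaining 2 GB)
5 GB → drive 3 (remaining 3 GB)
6 GB → drive 4 (remaining 2 GB)
5 GB → drive 5 (remaining 3 GB)
5 GB → drive 6 (remaining 3 GB)
1 GB → drive 2 (remaining 1 GB)
2 GB → drive 4 (remaining 0 GB)
2 GB → drive 1 (remaining 1 GB)
5 GB → drive 7 (remaining 3 GB)
1 GB → drive 1 (remaining 0 GB)
1 GB → drive 2 (remaining 0 GB)
5 GB → drive 8 (remaining 3 GB)
5 GB → drive 9 (remaining 3 GB)
Final drives: [5,2,1] [6,1,1] [5] [6,2] [5] [5] [5] [5] [5].

9 drives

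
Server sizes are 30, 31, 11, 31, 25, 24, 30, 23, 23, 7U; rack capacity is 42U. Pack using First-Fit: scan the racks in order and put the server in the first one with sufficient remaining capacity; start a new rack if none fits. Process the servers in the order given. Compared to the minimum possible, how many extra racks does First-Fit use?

First-Fit: [30,11] [31,7] [31] [25] [24] [30] [23] [23] → 8 racks.
8 servers exceed 21U (half the capacity), and no two of those can share a rack, so at least 8 racks are needed.
So 8 is already optimal.

0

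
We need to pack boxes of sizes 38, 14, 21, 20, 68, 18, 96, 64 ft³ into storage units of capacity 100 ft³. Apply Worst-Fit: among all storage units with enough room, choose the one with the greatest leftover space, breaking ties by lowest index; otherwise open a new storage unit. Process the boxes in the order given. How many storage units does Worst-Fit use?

38 ft³ → storage unit 1 (remaining 62 ft³)
14 ft³ → storage unit 1 (remaining 48 ft³)
21 ft³ → storage unit 1 (remaining 27 ft³)
20 ft³ → storage unit 1 (remaining 7 ft³)
68 ft³ → storage unit 2 (remaining 32 ft³)
18 ft³ → storage unit 2 (remaining 14 ft³)
96 ft³ → storage unit 3 (remaining 4 ft³)
64 ft³ → storage unit 4 (remaining 36 ft³)
Final storage units: [38,14,21,20] [68,18] [96] [64].

4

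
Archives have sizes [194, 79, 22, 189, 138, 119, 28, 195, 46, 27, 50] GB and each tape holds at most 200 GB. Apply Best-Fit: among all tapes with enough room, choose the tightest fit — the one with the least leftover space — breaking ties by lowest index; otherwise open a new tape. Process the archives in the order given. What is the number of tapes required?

6 tapes

tape 1: place 194 GB, 6 GB left
tape 2: place 79 GB, 121 GB left
tape 2: place 22 GB, 99 GB left
tape 3: place 189 GB, 11 GB left
tape 4: place 138 GB, 62 GB left
tape 5: place 119 GB, 81 GB left
tape 4: place 28 GB, 34 GB left
tape 6: place 195 GB, 5 GB left
tape 5: place 46 GB, 35 GB left
tape 4: place 27 GB, 7 GB left
tape 2: place 50 GB, 49 GB left
Final tapes: [194] [79,22,50] [189] [138,28,27] [119,46] [195].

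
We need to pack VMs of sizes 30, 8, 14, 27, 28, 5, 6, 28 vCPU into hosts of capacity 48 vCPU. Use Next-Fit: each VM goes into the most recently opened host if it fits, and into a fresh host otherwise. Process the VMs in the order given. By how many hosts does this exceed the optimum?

0

Next-Fit: [30,8] [14,27] [28,5,6] [28] → 4 hosts.
Total size 146 vCPU; any packing needs at least ⌈146/48⌉ = 4 hosts.
So 4 is already optimal.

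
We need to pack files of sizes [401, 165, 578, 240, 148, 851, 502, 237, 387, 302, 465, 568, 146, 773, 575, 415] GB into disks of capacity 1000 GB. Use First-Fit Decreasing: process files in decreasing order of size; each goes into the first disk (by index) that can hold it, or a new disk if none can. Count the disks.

Sorted descending: 851, 773, 578, 575, 568, 502, 465, 415, 401, 387, 302, 240, 237, 165, 148, 146.
851 GB → disk 1 (remaining 149 GB)
773 GB → disk 2 (remaining 227 GB)
578 GB → disk 3 (remaining 422 GB)
575 GB → disk 4 (remaining 425 GB)
568 GB → disk 5 (remaining 432 GB)
502 GB → disk 6 (remaining 498 GB)
465 GB → disk 6 (remaining 33 GB)
415 GB → disk 3 (remaining 7 GB)
401 GB → disk 4 (remaining 24 GB)
387 GB → disk 5 (remaining 45 GB)
302 GB → disk 7 (remaining 698 GB)
240 GB → disk 7 (remaining 458 GB)
237 GB → disk 7 (remaining 221 GB)
165 GB → disk 2 (remaining 62 GB)
148 GB → disk 1 (remaining 1 GB)
146 GB → disk 7 (remaining 75 GB)

7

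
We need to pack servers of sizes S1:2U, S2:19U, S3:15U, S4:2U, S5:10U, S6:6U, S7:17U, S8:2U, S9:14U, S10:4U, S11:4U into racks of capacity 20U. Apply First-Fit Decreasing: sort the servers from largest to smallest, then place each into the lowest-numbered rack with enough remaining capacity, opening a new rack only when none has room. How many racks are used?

5

Sorted descending: 19, 17, 15, 14, 10, 6, 4, 4, 2, 2, 2.
19U → rack 1 (remaining 1U)
17U → rack 2 (remaining 3U)
15U → rack 3 (remaining 5U)
14U → rack 4 (remaining 6U)
10U → rack 5 (remaining 10U)
6U → rack 4 (remaining 0U)
4U → rack 3 (remaining 1U)
4U → rack 5 (remaining 6U)
2U → rack 2 (remaining 1U)
2U → rack 5 (remaining 4U)
2U → rack 5 (remaining 2U)
Final racks: [19] [17,2] [15,4] [14,6] [10,4,2,2].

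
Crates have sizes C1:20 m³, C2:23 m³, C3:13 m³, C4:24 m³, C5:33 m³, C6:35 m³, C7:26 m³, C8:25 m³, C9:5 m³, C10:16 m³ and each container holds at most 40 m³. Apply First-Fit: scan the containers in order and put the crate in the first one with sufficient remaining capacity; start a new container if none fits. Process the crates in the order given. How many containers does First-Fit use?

C1 (20 m³) → container 1 (remaining 20 m³)
C2 (23 m³) → container 2 (remaining 17 m³)
C3 (13 m³) → container 1 (remaining 7 m³)
C4 (24 m³) → container 3 (remaining 16 m³)
C5 (33 m³) → container 4 (remaining 7 m³)
C6 (35 m³) → container 5 (remaining 5 m³)
C7 (26 m³) → container 6 (remaining 14 m³)
C8 (25 m³) → container 7 (remaining 15 m³)
C9 (5 m³) → container 1 (remaining 2 m³)
C10 (16 m³) → container 2 (remaining 1 m³)
Final containers: [20,13,5] [23,16] [24] [33] [35] [26] [25].

7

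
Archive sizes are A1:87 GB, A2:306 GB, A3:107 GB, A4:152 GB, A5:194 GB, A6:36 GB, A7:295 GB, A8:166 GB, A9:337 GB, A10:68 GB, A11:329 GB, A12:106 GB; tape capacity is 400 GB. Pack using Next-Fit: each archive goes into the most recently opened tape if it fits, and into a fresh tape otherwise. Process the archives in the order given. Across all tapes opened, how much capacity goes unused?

A1 (87 GB) → tape 1 (remaining 313 GB)
A2 (306 GB) → tape 1 (remaining 7 GB)
A3 (107 GB) → tape 2 (remaining 293 GB)
A4 (152 GB) → tape 2 (remaining 141 GB)
A5 (194 GB) → tape 3 (remaining 206 GB)
A6 (36 GB) → tape 3 (remaining 170 GB)
A7 (295 GB) → tape 4 (remaining 105 GB)
A8 (166 GB) → tape 5 (remaining 234 GB)
A9 (337 GB) → tape 6 (remaining 63 GB)
A10 (68 GB) → tape 7 (remaining 332 GB)
A11 (329 GB) → tape 7 (remaining 3 GB)
A12 (106 GB) → tape 8 (remaining 294 GB)
8 tapes × 400 GB = 3200 GB; used 2183 GB; unused 1017 GB.

1017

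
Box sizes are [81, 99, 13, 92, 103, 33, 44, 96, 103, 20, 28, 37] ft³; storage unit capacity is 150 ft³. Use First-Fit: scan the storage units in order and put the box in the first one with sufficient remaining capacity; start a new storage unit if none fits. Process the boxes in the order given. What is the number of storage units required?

81 ft³ → storage unit 1 (remaining 69 ft³)
99 ft³ → storage unit 2 (remaining 51 ft³)
13 ft³ → storage unit 1 (remaining 56 ft³)
92 ft³ → storage unit 3 (remaining 58 ft³)
103 ft³ → storage unit 4 (remaining 47 ft³)
33 ft³ → storage unit 1 (remaining 23 ft³)
44 ft³ → storage unit 2 (remaining 7 ft³)
96 ft³ → storage unit 5 (remaining 54 ft³)
103 ft³ → storage unit 6 (remaining 47 ft³)
20 ft³ → storage unit 1 (remaining 3 ft³)
28 ft³ → storage unit 3 (remaining 30 ft³)
37 ft³ → storage unit 4 (remaining 10 ft³)
Final storage units: [81,13,33,20] [99,44] [92,28] [103,37] [96] [103].

6 storage units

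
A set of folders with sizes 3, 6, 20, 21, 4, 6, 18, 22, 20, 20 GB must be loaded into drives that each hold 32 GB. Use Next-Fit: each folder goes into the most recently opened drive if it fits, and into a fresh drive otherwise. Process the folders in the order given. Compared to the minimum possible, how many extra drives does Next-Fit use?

Next-Fit: [3,6,20] [21,4,6] [18] [22] [20] [20] → 6 drives.
6 folders exceed 16 GB (half the capacity), and no two of those can share a drive, so at least 6 drives are needed.
So 6 is already optimal.

0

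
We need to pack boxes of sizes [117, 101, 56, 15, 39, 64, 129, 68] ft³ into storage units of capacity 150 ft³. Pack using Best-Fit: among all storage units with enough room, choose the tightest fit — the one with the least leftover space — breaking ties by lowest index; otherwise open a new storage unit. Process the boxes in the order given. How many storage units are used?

5

storage unit 1: place 117 ft³, 33 ft³ left
storage unit 2: place 101 ft³, 49 ft³ left
storage unit 3: place 56 ft³, 94 ft³ left
storage unit 1: place 15 ft³, 18 ft³ left
storage unit 2: place 39 ft³, 10 ft³ left
storage unit 3: place 64 ft³, 30 ft³ left
storage unit 4: place 129 ft³, 21 ft³ left
storage unit 5: place 68 ft³, 82 ft³ left
Final storage units: [117,15] [101,39] [56,64] [129] [68].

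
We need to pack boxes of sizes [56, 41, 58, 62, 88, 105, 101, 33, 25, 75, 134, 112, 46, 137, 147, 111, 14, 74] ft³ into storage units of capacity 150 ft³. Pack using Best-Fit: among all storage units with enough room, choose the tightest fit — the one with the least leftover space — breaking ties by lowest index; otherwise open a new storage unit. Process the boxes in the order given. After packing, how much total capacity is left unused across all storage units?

231

storage unit 1: place 56 ft³, 94 ft³ left
storage unit 1: place 41 ft³, 53 ft³ left
storage unit 2: place 58 ft³, 92 ft³ left
storage unit 2: place 62 ft³, 30 ft³ left
storage unit 3: place 88 ft³, 62 ft³ left
storage unit 4: place 105 ft³, 45 ft³ left
storage unit 5: place 101 ft³, 49 ft³ left
storage unit 4: place 33 ft³, 12 ft³ left
storage unit 2: place 25 ft³, 5 ft³ left
storage unit 6: place 75 ft³, 75 ft³ left
storage unit 7: place 134 ft³, 16 ft³ left
storage unit 8: place 112 ft³, 38 ft³ left
storage unit 5: place 46 ft³, 3 ft³ left
storage unit 9: place 137 ft³, 13 ft³ left
storage unit 10: place 147 ft³, 3 ft³ left
storage unit 11: place 111 ft³, 39 ft³ left
storage unit 7: place 14 ft³, 2 ft³ left
storage unit 6: place 74 ft³, 1 ft³ left
11 storage units × 150 ft³ = 1650 ft³; used 1419 ft³; unused 231 ft³.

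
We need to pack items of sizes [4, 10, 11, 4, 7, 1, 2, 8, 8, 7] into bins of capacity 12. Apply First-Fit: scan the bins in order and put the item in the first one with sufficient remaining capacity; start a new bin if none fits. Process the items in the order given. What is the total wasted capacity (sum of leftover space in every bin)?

22

Put 4 in bin 1; 8 remain.
Put 10 in bin 2; 2 remain.
Put 11 in bin 3; 1 remain.
Put 4 in bin 1; 4 remain.
Put 7 in bin 4; 5 remain.
Put 1 in bin 1; 3 remain.
Put 2 in bin 1; 1 remain.
Put 8 in bin 5; 4 remain.
Put 8 in bin 6; 4 remain.
Put 7 in bin 7; 5 remain.
7 bins × 12 = 84; used 62; unused 22.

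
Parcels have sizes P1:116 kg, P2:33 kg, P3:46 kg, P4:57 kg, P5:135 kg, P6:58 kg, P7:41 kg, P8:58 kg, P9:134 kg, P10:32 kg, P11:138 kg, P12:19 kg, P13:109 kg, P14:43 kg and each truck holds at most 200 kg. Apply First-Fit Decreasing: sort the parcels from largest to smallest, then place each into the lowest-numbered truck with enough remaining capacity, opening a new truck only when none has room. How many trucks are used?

6

Sorted descending: 138, 135, 134, 116, 109, 58, 58, 57, 46, 43, 41, 33, 32, 19.
138 kg → truck 1 (remaining 62 kg)
135 kg → truck 2 (remaining 65 kg)
134 kg → truck 3 (remaining 66 kg)
116 kg → truck 4 (remaining 84 kg)
109 kg → truck 5 (remaining 91 kg)
58 kg → truck 1 (remaining 4 kg)
58 kg → truck 2 (remaining 7 kg)
57 kg → truck 3 (remaining 9 kg)
46 kg → truck 4 (remaining 38 kg)
43 kg → truck 5 (remaining 48 kg)
41 kg → truck 5 (remaining 7 kg)
33 kg → truck 4 (remaining 5 kg)
32 kg → truck 6 (remaining 168 kg)
19 kg → truck 6 (remaining 149 kg)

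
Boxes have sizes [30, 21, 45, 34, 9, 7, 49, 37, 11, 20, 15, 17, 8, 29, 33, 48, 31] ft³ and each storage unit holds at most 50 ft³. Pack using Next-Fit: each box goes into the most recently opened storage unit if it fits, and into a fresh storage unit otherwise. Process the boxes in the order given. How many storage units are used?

storage unit 1: place 30 ft³, 20 ft³ left
storage unit 2: place 21 ft³, 29 ft³ left
storage unit 3: place 45 ft³, 5 ft³ left
storage unit 4: place 34 ft³, 16 ft³ left
storage unit 4: place 9 ft³, 7 ft³ left
storage unit 4: place 7 ft³, 0 ft³ left
storage unit 5: place 49 ft³, 1 ft³ left
storage unit 6: place 37 ft³, 13 ft³ left
storage unit 6: place 11 ft³, 2 ft³ left
storage unit 7: place 20 ft³, 30 ft³ left
storage unit 7: place 15 ft³, 15 ft³ left
storage unit 8: place 17 ft³, 33 ft³ left
storage unit 8: place 8 ft³, 25 ft³ left
storage unit 9: place 29 ft³, 21 ft³ left
storage unit 10: place 33 ft³, 17 ft³ left
storage unit 11: place 48 ft³, 2 ft³ left
storage unit 12: place 31 ft³, 19 ft³ left
Final storage units: [30] [21] [45] [34,9,7] [49] [37,11] [20,15] [17,8] [29] [33] [48] [31].

12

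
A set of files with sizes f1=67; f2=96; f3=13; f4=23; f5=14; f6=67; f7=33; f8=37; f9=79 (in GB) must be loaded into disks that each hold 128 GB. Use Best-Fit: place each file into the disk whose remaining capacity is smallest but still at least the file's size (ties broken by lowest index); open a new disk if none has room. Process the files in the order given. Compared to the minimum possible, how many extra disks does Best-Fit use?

0

Best-Fit: [67,23,33] [96,13,14] [67,37] [79] → 4 disks.
Total size 429 GB; any packing needs at least ⌈429/128⌉ = 4 disks.
So 4 is already optimal.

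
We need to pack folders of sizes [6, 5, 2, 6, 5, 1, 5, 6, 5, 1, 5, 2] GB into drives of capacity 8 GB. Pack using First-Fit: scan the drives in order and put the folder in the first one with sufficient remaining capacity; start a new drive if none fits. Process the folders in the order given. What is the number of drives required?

8

Put 6 GB in drive 1; 2 GB remain.
Put 5 GB in drive 2; 3 GB remain.
Put 2 GB in drive 1; 0 GB remain.
Put 6 GB in drive 3; 2 GB remain.
Put 5 GB in drive 4; 3 GB remain.
Put 1 GB in drive 2; 2 GB remain.
Put 5 GB in drive 5; 3 GB remain.
Put 6 GB in drive 6; 2 GB remain.
Put 5 GB in drive 7; 3 GB remain.
Put 1 GB in drive 2; 1 GB remain.
Put 5 GB in drive 8; 3 GB remain.
Put 2 GB in drive 3; 0 GB remain.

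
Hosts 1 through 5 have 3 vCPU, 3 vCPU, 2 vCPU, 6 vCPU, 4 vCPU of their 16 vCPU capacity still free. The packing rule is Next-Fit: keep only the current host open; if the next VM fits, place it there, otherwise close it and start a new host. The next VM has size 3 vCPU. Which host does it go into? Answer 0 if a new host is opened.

Next-Fit only looks at host 5, which has 4 vCPU free.
3 vCPU fits there.

5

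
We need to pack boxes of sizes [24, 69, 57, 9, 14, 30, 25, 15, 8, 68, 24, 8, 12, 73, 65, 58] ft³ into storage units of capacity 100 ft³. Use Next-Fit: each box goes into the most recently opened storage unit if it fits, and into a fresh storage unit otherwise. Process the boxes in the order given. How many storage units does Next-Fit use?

7

storage unit 1: place 24 ft³, 76 ft³ left
storage unit 1: place 69 ft³, 7 ft³ left
storage unit 2: place 57 ft³, 43 ft³ left
storage unit 2: place 9 ft³, 34 ft³ left
storage unit 2: place 14 ft³, 20 ft³ left
storage unit 3: place 30 ft³, 70 ft³ left
storage unit 3: place 25 ft³, 45 ft³ left
storage unit 3: place 15 ft³, 30 ft³ left
storage unit 3: place 8 ft³, 22 ft³ left
storage unit 4: place 68 ft³, 32 ft³ left
storage unit 4: place 24 ft³, 8 ft³ left
storage unit 4: place 8 ft³, 0 ft³ left
storage unit 5: place 12 ft³, 88 ft³ left
storage unit 5: place 73 ft³, 15 ft³ left
storage unit 6: place 65 ft³, 35 ft³ left
storage unit 7: place 58 ft³, 42 ft³ left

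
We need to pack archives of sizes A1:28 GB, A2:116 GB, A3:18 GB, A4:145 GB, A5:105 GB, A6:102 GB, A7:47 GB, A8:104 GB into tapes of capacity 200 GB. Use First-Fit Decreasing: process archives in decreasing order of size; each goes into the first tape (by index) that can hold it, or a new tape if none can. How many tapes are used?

5

Sorted descending: 145, 116, 105, 104, 102, 47, 28, 18.
Put 145 GB in tape 1; 55 GB remain.
Put 116 GB in tape 2; 84 GB remain.
Put 105 GB in tape 3; 95 GB remain.
Put 104 GB in tape 4; 96 GB remain.
Put 102 GB in tape 5; 98 GB remain.
Put 47 GB in tape 1; 8 GB remain.
Put 28 GB in tape 2; 56 GB remain.
Put 18 GB in tape 2; 38 GB remain.
Final tapes: [145,47] [116,28,18] [105] [104] [102].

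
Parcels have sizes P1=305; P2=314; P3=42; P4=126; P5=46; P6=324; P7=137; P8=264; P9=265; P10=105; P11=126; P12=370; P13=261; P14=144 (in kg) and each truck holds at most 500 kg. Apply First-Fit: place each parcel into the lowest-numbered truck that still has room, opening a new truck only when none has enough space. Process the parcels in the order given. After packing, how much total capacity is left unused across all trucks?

truck 1: place P1 (305 kg), 195 kg left
truck 2: place P2 (314 kg), 186 kg left
truck 1: place P3 (42 kg), 153 kg left
truck 1: place P4 (126 kg), 27 kg left
truck 2: place P5 (46 kg), 140 kg left
truck 3: place P6 (324 kg), 176 kg left
truck 2: place P7 (137 kg), 3 kg left
truck 4: place P8 (264 kg), 236 kg left
truck 5: place P9 (265 kg), 235 kg left
truck 3: place P10 (105 kg), 71 kg left
truck 4: place P11 (126 kg), 110 kg left
truck 6: place P12 (370 kg), 130 kg left
truck 7: place P13 (261 kg), 239 kg left
truck 5: place P14 (144 kg), 91 kg left
7 trucks × 500 kg = 3500 kg; used 2829 kg; unused 671 kg.

671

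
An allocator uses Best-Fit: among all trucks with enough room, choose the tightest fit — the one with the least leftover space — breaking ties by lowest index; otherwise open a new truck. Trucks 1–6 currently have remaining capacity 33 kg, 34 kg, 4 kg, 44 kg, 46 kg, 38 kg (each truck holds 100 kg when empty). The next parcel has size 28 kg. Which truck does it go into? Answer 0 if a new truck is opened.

1

Trucks with room: truck 1 (33 kg), truck 2 (34 kg), truck 4 (44 kg), truck 5 (46 kg), truck 6 (38 kg).
Tightest fit is truck 1 with 33 kg free.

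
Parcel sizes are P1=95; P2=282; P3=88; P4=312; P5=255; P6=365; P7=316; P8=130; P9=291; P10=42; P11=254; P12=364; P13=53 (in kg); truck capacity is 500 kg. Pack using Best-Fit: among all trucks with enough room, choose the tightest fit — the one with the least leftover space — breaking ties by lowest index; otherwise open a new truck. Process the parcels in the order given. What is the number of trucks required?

truck 1: place P1 (95 kg), 405 kg left
truck 1: place P2 (282 kg), 123 kg left
truck 1: place P3 (88 kg), 35 kg left
truck 2: place P4 (312 kg), 188 kg left
truck 3: place P5 (255 kg), 245 kg left
truck 4: place P6 (365 kg), 135 kg left
truck 5: place P7 (316 kg), 184 kg left
truck 4: place P8 (130 kg), 5 kg left
truck 6: place P9 (291 kg), 209 kg left
truck 5: place P10 (42 kg), 142 kg left
truck 7: place P11 (254 kg), 246 kg left
truck 8: place P12 (364 kg), 136 kg left
truck 8: place P13 (53 kg), 83 kg left

8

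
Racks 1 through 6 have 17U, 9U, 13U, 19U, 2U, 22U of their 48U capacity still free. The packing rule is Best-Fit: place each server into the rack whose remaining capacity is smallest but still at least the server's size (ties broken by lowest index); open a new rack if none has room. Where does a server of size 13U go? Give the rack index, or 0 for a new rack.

3

Racks with room: rack 1 (17U), rack 3 (13U), rack 4 (19U), rack 6 (22U).
Tightest fit is rack 3 with 13U free.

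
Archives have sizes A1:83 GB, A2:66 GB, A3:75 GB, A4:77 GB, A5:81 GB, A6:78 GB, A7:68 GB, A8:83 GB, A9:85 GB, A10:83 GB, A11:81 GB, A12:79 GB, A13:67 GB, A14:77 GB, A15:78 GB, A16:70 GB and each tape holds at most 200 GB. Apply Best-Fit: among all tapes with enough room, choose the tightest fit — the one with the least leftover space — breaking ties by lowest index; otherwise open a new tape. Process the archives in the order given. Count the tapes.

Put A1 (83 GB) in tape 1; 117 GB remain.
Put A2 (66 GB) in tape 1; 51 GB remain.
Put A3 (75 GB) in tape 2; 125 GB remain.
Put A4 (77 GB) in tape 2; 48 GB remain.
Put A5 (81 GB) in tape 3; 119 GB remain.
Put A6 (78 GB) in tape 3; 41 GB remain.
Put A7 (68 GB) in tape 4; 132 GB remain.
Put A8 (83 GB) in tape 4; 49 GB remain.
Put A9 (85 GB) in tape 5; 115 GB remain.
Put A10 (83 GB) in tape 5; 32 GB remain.
Put A11 (81 GB) in tape 6; 119 GB remain.
Put A12 (79 GB) in tape 6; 40 GB remain.
Put A13 (67 GB) in tape 7; 133 GB remain.
Put A14 (77 GB) in tape 7; 56 GB remain.
Put A15 (78 GB) in tape 8; 122 GB remain.
Put A16 (70 GB) in tape 8; 52 GB remain.

8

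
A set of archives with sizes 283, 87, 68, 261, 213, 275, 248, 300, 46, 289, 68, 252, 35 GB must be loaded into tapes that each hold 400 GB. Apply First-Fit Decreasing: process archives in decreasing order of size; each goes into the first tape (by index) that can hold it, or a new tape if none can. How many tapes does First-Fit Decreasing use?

8

Sorted descending: 300, 289, 283, 275, 261, 252, 248, 213, 87, 68, 68, 46, 35.
tape 1: place 300 GB, 100 GB left
tape 2: place 289 GB, 111 GB left
tape 3: place 283 GB, 117 GB left
tape 4: place 275 GB, 125 GB left
tape 5: place 261 GB, 139 GB left
tape 6: place 252 GB, 148 GB left
tape 7: place 248 GB, 152 GB left
tape 8: place 213 GB, 187 GB left
tape 1: place 87 GB, 13 GB left
tape 2: place 68 GB, 43 GB left
tape 3: place 68 GB, 49 GB left
tape 3: place 46 GB, 3 GB left
tape 2: place 35 GB, 8 GB left
Final tapes: [300,87] [289,68,35] [283,68,46] [275] [261] [252] [248] [213].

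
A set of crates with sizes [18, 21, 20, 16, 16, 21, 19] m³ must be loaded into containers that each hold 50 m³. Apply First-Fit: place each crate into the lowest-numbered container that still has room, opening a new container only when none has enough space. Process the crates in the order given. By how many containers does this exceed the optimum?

First-Fit: [18,21] [20,16] [16,21] [19] → 4 containers.
Total size 131 m³; any packing needs at least ⌈131/50⌉ = 3 containers.
An optimal packing achieves that bound: [21,21] [20,19] [18,16,16] → 3 containers.
Excess: 4 − 3 = 1.

1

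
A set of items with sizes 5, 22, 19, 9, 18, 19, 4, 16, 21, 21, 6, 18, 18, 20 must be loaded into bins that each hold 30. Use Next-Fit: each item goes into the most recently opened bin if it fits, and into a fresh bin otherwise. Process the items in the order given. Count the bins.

10

5 → bin 1 (remaining 25)
22 → bin 1 (remaining 3)
19 → bin 2 (remaining 11)
9 → bin 2 (remaining 2)
18 → bin 3 (remaining 12)
19 → bin 4 (remaining 11)
4 → bin 4 (remaining 7)
16 → bin 5 (remaining 14)
21 → bin 6 (remaining 9)
21 → bin 7 (remaining 9)
6 → bin 7 (remaining 3)
18 → bin 8 (remaining 12)
18 → bin 9 (remaining 12)
20 → bin 10 (remaining 10)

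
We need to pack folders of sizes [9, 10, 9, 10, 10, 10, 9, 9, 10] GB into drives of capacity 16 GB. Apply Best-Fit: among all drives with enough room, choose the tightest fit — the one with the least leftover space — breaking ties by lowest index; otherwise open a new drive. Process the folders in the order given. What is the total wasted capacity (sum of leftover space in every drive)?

58

Put 9 GB in drive 1; 7 GB remain.
Put 10 GB in drive 2; 6 GB remain.
Put 9 GB in drive 3; 7 GB remain.
Put 10 GB in drive 4; 6 GB remain.
Put 10 GB in drive 5; 6 GB remain.
Put 10 GB in drive 6; 6 GB remain.
Put 9 GB in drive 7; 7 GB remain.
Put 9 GB in drive 8; 7 GB remain.
Put 10 GB in drive 9; 6 GB remain.
9 drives × 16 GB = 144 GB; used 86 GB; unused 58 GB.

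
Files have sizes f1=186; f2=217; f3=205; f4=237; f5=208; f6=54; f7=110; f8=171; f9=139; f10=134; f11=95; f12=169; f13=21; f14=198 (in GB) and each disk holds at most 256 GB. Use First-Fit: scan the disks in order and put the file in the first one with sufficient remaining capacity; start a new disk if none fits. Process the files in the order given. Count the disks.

10

f1 (186 GB) → disk 1 (remaining 70 GB)
f2 (217 GB) → disk 2 (remaining 39 GB)
f3 (205 GB) → disk 3 (remaining 51 GB)
f4 (237 GB) → disk 4 (remaining 19 GB)
f5 (208 GB) → disk 5 (remaining 48 GB)
f6 (54 GB) → disk 1 (remaining 16 GB)
f7 (110 GB) → disk 6 (remaining 146 GB)
f8 (171 GB) → disk 7 (remaining 85 GB)
f9 (139 GB) → disk 6 (remaining 7 GB)
f10 (134 GB) → disk 8 (remaining 122 GB)
f11 (95 GB) → disk 8 (remaining 27 GB)
f12 (169 GB) → disk 9 (remaining 87 GB)
f13 (21 GB) → disk 2 (remaining 18 GB)
f14 (198 GB) → disk 10 (remaining 58 GB)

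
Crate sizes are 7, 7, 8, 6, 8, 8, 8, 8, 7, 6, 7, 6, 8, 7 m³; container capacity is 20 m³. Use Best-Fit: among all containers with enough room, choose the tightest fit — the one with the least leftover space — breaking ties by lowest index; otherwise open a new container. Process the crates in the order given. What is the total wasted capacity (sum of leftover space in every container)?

19

container 1: place 7 m³, 13 m³ left
container 1: place 7 m³, 6 m³ left
container 2: place 8 m³, 12 m³ left
container 1: place 6 m³, 0 m³ left
container 2: place 8 m³, 4 m³ left
container 3: place 8 m³, 12 m³ left
container 3: place 8 m³, 4 m³ left
container 4: place 8 m³, 12 m³ left
container 4: place 7 m³, 5 m³ left
container 5: place 6 m³, 14 m³ left
container 5: place 7 m³, 7 m³ left
container 5: place 6 m³, 1 m³ left
container 6: place 8 m³, 12 m³ left
container 6: place 7 m³, 5 m³ left
6 containers × 20 m³ = 120 m³; used 101 m³; unused 19 m³.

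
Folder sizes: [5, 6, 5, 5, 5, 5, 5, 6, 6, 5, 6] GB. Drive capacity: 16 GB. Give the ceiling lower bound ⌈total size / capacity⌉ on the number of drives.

Total size = 5 + 6 + 5 + 5 + 5 + 5 + 5 + 6 + 6 + 5 + 6 = 59 GB.
⌈59 / 16⌉ = 4.

4 drives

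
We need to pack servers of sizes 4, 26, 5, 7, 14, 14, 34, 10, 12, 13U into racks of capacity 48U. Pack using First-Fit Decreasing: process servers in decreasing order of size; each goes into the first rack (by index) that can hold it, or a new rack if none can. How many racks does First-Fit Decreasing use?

3 racks

Sorted descending: 34, 26, 14, 14, 13, 12, 10, 7, 5, 4.
34U → rack 1 (remaining 14U)
26U → rack 2 (remaining 22U)
14U → rack 1 (remaining 0U)
14U → rack 2 (remaining 8U)
13U → rack 3 (remaining 35U)
12U → rack 3 (remaining 23U)
10U → rack 3 (remaining 13U)
7U → rack 2 (remaining 1U)
5U → rack 3 (remaining 8U)
4U → rack 3 (remaining 4U)
Final racks: [34,14] [26,14,7] [13,12,10,5,4].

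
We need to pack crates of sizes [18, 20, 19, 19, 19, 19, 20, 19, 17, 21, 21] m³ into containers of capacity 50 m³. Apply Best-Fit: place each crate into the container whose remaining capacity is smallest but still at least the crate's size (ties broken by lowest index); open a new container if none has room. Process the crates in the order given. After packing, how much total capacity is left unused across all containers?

container 1: place 18 m³, 32 m³ left
container 1: place 20 m³, 12 m³ left
container 2: place 19 m³, 31 m³ left
container 2: place 19 m³, 12 m³ left
container 3: place 19 m³, 31 m³ left
container 3: place 19 m³, 12 m³ left
container 4: place 20 m³, 30 m³ left
container 4: place 19 m³, 11 m³ left
container 5: place 17 m³, 33 m³ left
container 5: place 21 m³, 12 m³ left
container 6: place 21 m³, 29 m³ left
6 containers × 50 m³ = 300 m³; used 212 m³; unused 88 m³.

88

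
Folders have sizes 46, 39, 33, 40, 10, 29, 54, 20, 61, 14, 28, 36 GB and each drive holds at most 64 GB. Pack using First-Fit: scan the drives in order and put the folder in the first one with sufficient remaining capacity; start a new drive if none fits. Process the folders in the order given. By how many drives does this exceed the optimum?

First-Fit: [46,10] [39,20] [33,29] [40,14] [54] [61] [28,36] → 7 drives.
Total size 410 GB; any packing needs at least ⌈410/64⌉ = 7 drives.
So 7 is already optimal.

0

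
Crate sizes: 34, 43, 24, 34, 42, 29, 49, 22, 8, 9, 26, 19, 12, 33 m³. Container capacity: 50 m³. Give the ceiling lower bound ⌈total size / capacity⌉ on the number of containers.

Total size = 34 + 43 + 24 + 34 + 42 + 29 + 49 + 22 + 8 + 9 + 26 + 19 + 12 + 33 = 384 m³.
⌈384 / 50⌉ = 8.

8 containers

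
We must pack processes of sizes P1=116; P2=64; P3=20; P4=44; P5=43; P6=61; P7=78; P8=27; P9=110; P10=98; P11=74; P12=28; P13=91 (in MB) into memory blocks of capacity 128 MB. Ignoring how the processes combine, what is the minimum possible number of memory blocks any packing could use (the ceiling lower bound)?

Total size = 116 + 64 + 20 + 44 + 43 + 61 + 78 + 27 + 110 + 98 + 74 + 28 + 91 = 854 MB.
⌈854 / 128⌉ = 7.

7 memory blocks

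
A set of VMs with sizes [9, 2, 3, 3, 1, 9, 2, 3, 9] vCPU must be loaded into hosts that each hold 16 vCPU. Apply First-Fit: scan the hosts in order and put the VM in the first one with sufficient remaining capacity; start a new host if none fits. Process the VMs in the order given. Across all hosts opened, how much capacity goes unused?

Put 9 vCPU in host 1; 7 vCPU remain.
Put 2 vCPU in host 1; 5 vCPU remain.
Put 3 vCPU in host 1; 2 vCPU remain.
Put 3 vCPU in host 2; 13 vCPU remain.
Put 1 vCPU in host 1; 1 vCPU remain.
Put 9 vCPU in host 2; 4 vCPU remain.
Put 2 vCPU in host 2; 2 vCPU remain.
Put 3 vCPU in host 3; 13 vCPU remain.
Put 9 vCPU in host 3; 4 vCPU remain.
3 hosts × 16 vCPU = 48 vCPU; used 41 vCPU; unused 7 vCPU.

7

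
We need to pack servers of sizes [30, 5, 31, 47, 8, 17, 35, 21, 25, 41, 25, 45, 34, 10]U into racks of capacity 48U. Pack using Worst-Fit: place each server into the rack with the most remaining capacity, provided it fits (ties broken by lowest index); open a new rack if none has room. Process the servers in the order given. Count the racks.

10

rack 1: place 30U, 18U left
rack 1: place 5U, 13U left
rack 2: place 31U, 17U left
rack 3: place 47U, 1U left
rack 2: place 8U, 9U left
rack 4: place 17U, 31U left
rack 5: place 35U, 13U left
rack 4: place 21U, 10U left
rack 6: place 25U, 23U left
rack 7: place 41U, 7U left
rack 8: place 25U, 23U left
rack 9: place 45U, 3U left
rack 10: place 34U, 14U left
rack 6: place 10U, 13U left
Final racks: [30,5] [31,8] [47] [17,21] [35] [25,10] [41] [25] [45] [34].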